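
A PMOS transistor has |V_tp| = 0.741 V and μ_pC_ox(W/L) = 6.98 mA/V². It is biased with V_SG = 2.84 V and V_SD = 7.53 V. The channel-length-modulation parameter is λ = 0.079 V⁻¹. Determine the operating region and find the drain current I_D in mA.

V_ov = V_SG − |V_tp| = 2.84 − 0.741 = 2.1 V.
Since V_SD = 7.53 V ≥ V_ov = 2.1 V, the device is in saturation.
I_D = ½ k_p V_ov² (1 + λ V_SD) = 0.5 × 6.98 × 2.1² × (1 + 0.079 × 7.53) = 24.5 mA.

Saturation; I_D = 24.5 mA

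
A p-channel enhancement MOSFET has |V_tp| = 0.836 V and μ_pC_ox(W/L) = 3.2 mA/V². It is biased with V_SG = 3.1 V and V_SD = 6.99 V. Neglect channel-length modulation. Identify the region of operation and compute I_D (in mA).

Saturation; I_D = 8.20 mA

V_ov = V_SG − |V_tp| = 3.1 − 0.836 = 2.26 V.
Since V_SD = 6.99 V ≥ V_ov = 2.26 V, the device is in saturation.
I_D = ½ k_p V_ov² = 0.5 × 3.2 × 2.26² = 8.2 mA.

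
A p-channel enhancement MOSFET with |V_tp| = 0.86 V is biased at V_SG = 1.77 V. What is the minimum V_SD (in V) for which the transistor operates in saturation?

The boundary between triode and saturation is V_SD = V_SG − |V_tp| = V_ov.
V_ov = 1.77 − 0.86 = 0.91 V.

V_SD,sat = 0.910 V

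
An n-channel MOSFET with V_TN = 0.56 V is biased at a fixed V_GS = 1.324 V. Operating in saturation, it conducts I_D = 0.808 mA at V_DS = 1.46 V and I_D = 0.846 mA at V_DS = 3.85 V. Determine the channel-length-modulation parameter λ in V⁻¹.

With V_GS fixed, I_D ∝ (1 + λ V_DS) in saturation, so I_D2/I_D1 = (1 + λ V_DS2)/(1 + λ V_DS1).
0.846/0.808 = 1.047 = (1 + 3.85 λ)/(1 + 1.46 λ).
Solving: λ (I_D1 V_DS2 − I_D2 V_DS1) = I_D2 − I_D1, so λ = (0.846 − 0.808) / (0.808 × 3.85 − 0.846 × 1.46) = 0.038 / 1.88 = 0.0203 V⁻¹.

λ = 0.0203 V⁻¹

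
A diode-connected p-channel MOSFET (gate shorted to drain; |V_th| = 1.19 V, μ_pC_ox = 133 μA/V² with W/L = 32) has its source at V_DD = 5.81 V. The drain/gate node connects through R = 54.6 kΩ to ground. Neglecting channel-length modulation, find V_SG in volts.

With gate tied to drain, V_SG = V_SD ≥ V_SG − |V_th|, so the device is in saturation.
k_p = μ_pC_ox · (W/L) = 4.256 mA/V².
KCL at the drain: ½ k_p (V_SG − |V_th|)² = (V_DD − V_SG)/R.
Let x = V_SG − 1.19. Then 116 x² + x − 4.62 = 0, giving x = 0.195 V (positive root), so V_SG = 1.39 V.
I_D = (V_DD − V_SG)/R = (5.81 − 1.39) / 54.6 = 0.081 mA.

V_SG = 1.39 V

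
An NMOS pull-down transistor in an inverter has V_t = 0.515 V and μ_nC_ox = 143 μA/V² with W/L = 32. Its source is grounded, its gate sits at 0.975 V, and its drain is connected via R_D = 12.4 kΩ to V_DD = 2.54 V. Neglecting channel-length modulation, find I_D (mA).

I_D = 0.196 mA

V_GS = V_G = 0.975 V, so V_ov = 0.975 − 0.515 = 0.46 V.
k_n = μ_nC_ox · (W/L) = 4.576 mA/V².
Assume saturation: I_D = ½ k_n V_ov² = 0.5 × 4.576 × 0.46² = 0.484 mA, giving V_DS = V_DD − I_D R_D = 2.54 − 0.484 × 12.4 = -3.46 V.
But -3.46 V < V_ov = 0.46 V, so the device is actually in triode.
In triode I_D = k_n[V_ov V_DS − ½ V_DS²] and I_D = (V_DD − V_DS)/R_D. Equating: 28.4 V_DS² − 27.1 V_DS + 2.54 = 0, giving V_DS = 0.105 V (the root below V_ov).
I_D = (2.54 − 0.105) / 12.4 = 0.196 mA.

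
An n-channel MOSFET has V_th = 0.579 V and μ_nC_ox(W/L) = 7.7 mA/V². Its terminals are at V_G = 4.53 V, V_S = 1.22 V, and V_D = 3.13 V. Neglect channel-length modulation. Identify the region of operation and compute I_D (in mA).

V_GS = V_G − V_S = 4.53 − 1.22 = 3.31 V; V_DS = V_D − V_S = 3.13 − 1.22 = 1.91 V.
V_ov = V_GS − V_th = 3.31 − 0.579 = 2.73 V.
Since V_DS = 1.91 V < V_ov = 2.73 V, the device is in the triode region.
I_D = k_n [V_ov · V_DS − ½ V_DS²] = 7.7 × [2.73 × 1.91 − 0.5 × 1.91²] = 26.1 mA.

Triode; I_D = 26.1 mA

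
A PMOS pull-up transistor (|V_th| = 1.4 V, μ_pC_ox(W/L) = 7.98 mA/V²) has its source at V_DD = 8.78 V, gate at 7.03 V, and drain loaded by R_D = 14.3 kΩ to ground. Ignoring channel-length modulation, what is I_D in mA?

V_SG = V_DD − V_G = 8.78 − 7.03 = 1.75 V, so V_ov = 1.75 − 1.4 = 0.35 V.
Assume saturation: I_D = ½ k_p V_ov² = 0.5 × 7.98 × 0.35² = 0.489 mA, giving V_SD = V_DD − I_D R_D = 8.78 − 0.489 × 14.3 = 1.79 V.
V_SD = 1.79 V ≥ V_ov = 0.35 V, confirming saturation.

I_D = 0.489 mA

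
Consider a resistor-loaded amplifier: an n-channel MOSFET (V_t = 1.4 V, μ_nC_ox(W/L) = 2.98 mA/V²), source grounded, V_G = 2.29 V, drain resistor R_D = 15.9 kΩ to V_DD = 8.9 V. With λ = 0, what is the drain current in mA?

V_GS = V_G = 2.29 V, so V_ov = 2.29 − 1.4 = 0.89 V.
Assume saturation: I_D = ½ k_n V_ov² = 0.5 × 2.98 × 0.89² = 1.18 mA, giving V_DS = V_DD − I_D R_D = 8.9 − 1.18 × 15.9 = -9.87 V.
But -9.87 V < V_ov = 0.89 V, so the device is actually in triode.
In triode I_D = k_n[V_ov V_DS − ½ V_DS²] and I_D = (V_DD − V_DS)/R_D. Equating: 23.7 V_DS² − 43.17 V_DS + 8.9 = 0, giving V_DS = 0.237 V (the root below V_ov).
I_D = (8.9 − 0.237) / 15.9 = 0.545 mA.

I_D = 0.545 mA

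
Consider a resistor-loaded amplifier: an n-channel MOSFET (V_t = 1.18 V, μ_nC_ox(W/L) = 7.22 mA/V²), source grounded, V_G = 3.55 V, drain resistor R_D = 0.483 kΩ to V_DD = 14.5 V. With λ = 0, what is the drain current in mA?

I_D = 20.3 mA

V_GS = V_G = 3.55 V, so V_ov = 3.55 − 1.18 = 2.37 V.
Assume saturation: I_D = ½ k_n V_ov² = 0.5 × 7.22 × 2.37² = 20.3 mA, giving V_DS = V_DD − I_D R_D = 14.5 − 20.3 × 0.483 = 4.71 V.
V_DS = 4.71 V ≥ V_ov = 2.37 V, confirming saturation.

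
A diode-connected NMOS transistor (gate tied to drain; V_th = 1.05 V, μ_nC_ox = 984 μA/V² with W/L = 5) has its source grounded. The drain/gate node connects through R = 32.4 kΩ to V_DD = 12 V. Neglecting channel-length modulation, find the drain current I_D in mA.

I_D = 0.327 mA

With gate tied to drain, V_GS = V_DS ≥ V_GS − V_th, so the device is in saturation.
k_n = μ_nC_ox · (W/L) = 4.92 mA/V².
KCL at the drain: ½ k_n (V_GS − V_th)² = (V_DD − V_GS)/R.
Let x = V_GS − 1.05. Then 79.7 x² + x − 10.95 = 0, giving x = 0.364 V (positive root), so V_GS = 1.41 V.
I_D = (V_DD − V_GS)/R = (12 − 1.41) / 32.4 = 0.327 mA.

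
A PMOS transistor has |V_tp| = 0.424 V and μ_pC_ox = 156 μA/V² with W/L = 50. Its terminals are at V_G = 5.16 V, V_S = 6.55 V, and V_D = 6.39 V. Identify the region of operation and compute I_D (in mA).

Triode; I_D = 1.11 mA

V_SG = V_S − V_G = 6.55 − 5.16 = 1.39 V; V_SD = V_S − V_D = 6.55 − 6.39 = 0.16 V.
k_p = μ_pC_ox · (W/L) = 7.8 mA/V².
V_ov = V_SG − |V_tp| = 1.39 − 0.424 = 0.966 V.
Since V_SD = 0.16 V < V_ov = 0.966 V, the device is in the triode region.
I_D = k_p [V_ov · V_SD − ½ V_SD²] = 7.8 × [0.966 × 0.16 − 0.5 × 0.16²] = 1.11 mA.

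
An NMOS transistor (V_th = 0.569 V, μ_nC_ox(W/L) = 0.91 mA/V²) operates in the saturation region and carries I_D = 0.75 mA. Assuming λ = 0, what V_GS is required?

In saturation I_D = ½ k_n (V_GS − V_th)², so V_GS − V_th = √(2 I_D / k_n) = √(2 × 0.75 / 0.91) = 1.28 V.
V_GS = 0.569 + 1.28 = 1.85 V.

V_GS = 1.85 V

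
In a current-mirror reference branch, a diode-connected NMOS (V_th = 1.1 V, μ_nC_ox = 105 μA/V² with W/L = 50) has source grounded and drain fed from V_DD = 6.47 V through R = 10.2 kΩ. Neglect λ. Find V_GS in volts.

V_GS = 1.53 V

With gate tied to drain, V_GS = V_DS ≥ V_GS − V_th, so the device is in saturation.
k_n = μ_nC_ox · (W/L) = 5.25 mA/V².
KCL at the drain: ½ k_n (V_GS − V_th)² = (V_DD − V_GS)/R.
Let x = V_GS − 1.1. Then 26.8 x² + x − 5.37 = 0, giving x = 0.43 V (positive root), so V_GS = 1.53 V.
I_D = (V_DD − V_GS)/R = (6.47 − 1.53) / 10.2 = 0.484 mA.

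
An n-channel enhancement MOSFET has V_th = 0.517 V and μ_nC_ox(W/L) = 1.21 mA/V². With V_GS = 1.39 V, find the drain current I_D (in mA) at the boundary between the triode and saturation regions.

I_D = 0.461 mA

At the boundary V_DS = V_ov = V_GS − V_th = 1.39 − 0.517 = 0.873 V.
I_D = ½ k_n V_ov² = 0.5 × 1.21 × 0.873² = 0.461 mA.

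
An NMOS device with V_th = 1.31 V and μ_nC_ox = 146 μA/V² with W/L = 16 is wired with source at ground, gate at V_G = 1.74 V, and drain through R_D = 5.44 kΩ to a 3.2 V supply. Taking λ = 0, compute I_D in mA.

V_GS = V_G = 1.74 V, so V_ov = 1.74 − 1.31 = 0.43 V.
k_n = μ_nC_ox · (W/L) = 2.336 mA/V².
Assume saturation: I_D = ½ k_n V_ov² = 0.5 × 2.336 × 0.43² = 0.216 mA, giving V_DS = V_DD − I_D R_D = 3.2 − 0.216 × 5.44 = 2.03 V.
V_DS = 2.03 V ≥ V_ov = 0.43 V, confirming saturation.

I_D = 0.216 mA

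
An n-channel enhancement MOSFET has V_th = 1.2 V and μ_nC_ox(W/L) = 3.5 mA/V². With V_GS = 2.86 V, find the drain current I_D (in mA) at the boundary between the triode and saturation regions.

At the boundary V_DS = V_ov = V_GS − V_th = 2.86 − 1.2 = 1.66 V.
I_D = ½ k_n V_ov² = 0.5 × 3.5 × 1.66² = 4.82 mA.

I_D = 4.82 mA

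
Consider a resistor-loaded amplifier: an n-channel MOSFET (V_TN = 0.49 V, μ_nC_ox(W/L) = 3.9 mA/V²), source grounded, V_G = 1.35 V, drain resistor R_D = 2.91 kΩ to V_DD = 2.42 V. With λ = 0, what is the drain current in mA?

V_GS = V_G = 1.35 V, so V_ov = 1.35 − 0.49 = 0.86 V.
Assume saturation: I_D = ½ k_n V_ov² = 0.5 × 3.9 × 0.86² = 1.44 mA, giving V_DS = V_DD − I_D R_D = 2.42 − 1.44 × 2.91 = -1.78 V.
But -1.78 V < V_ov = 0.86 V, so the device is actually in triode.
In triode I_D = k_n[V_ov V_DS − ½ V_DS²] and I_D = (V_DD − V_DS)/R_D. Equating: 5.67 V_DS² − 10.76 V_DS + 2.42 = 0, giving V_DS = 0.261 V (the root below V_ov).
I_D = (2.42 − 0.261) / 2.91 = 0.742 mA.

I_D = 0.742 mA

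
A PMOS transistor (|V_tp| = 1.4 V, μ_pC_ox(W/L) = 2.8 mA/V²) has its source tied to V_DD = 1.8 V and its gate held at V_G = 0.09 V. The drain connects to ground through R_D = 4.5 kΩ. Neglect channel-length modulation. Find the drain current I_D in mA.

I_D = 0.135 mA

V_SG = V_DD − V_G = 1.8 − 0.09 = 1.71 V, so V_ov = 1.71 − 1.4 = 0.31 V.
Assume saturation: I_D = ½ k_p V_ov² = 0.5 × 2.8 × 0.31² = 0.135 mA, giving V_SD = V_DD − I_D R_D = 1.8 − 0.135 × 4.5 = 1.19 V.
V_SD = 1.19 V ≥ V_ov = 0.31 V, confirming saturation.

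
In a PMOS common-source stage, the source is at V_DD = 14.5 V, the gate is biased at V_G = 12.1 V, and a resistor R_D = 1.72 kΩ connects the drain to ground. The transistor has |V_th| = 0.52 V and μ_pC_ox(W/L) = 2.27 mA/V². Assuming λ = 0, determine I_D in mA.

I_D = 4.01 mA

V_SG = V_DD − V_G = 14.5 − 12.1 = 2.4 V, so V_ov = 2.4 − 0.52 = 1.88 V.
Assume saturation: I_D = ½ k_p V_ov² = 0.5 × 2.27 × 1.88² = 4.01 mA, giving V_SD = V_DD − I_D R_D = 14.5 − 4.01 × 1.72 = 7.6 V.
V_SD = 7.6 V ≥ V_ov = 1.88 V, confirming saturation.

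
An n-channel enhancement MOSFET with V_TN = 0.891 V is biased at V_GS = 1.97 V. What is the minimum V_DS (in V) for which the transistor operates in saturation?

V_DS,sat = 1.08 V

The boundary between triode and saturation is V_DS = V_GS − V_TN = V_ov.
V_ov = 1.97 − 0.891 = 1.08 V.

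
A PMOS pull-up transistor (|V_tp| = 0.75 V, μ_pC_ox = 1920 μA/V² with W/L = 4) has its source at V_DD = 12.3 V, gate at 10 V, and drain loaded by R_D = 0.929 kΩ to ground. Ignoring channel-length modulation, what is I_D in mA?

V_SG = V_DD − V_G = 12.3 − 10 = 2.3 V, so V_ov = 2.3 − 0.75 = 1.55 V.
k_p = μ_pC_ox · (W/L) = 7.68 mA/V².
Assume saturation: I_D = ½ k_p V_ov² = 0.5 × 7.68 × 1.55² = 9.23 mA, giving V_SD = V_DD − I_D R_D = 12.3 − 9.23 × 0.929 = 3.73 V.
V_SD = 3.73 V ≥ V_ov = 1.55 V, confirming saturation.

I_D = 9.23 mA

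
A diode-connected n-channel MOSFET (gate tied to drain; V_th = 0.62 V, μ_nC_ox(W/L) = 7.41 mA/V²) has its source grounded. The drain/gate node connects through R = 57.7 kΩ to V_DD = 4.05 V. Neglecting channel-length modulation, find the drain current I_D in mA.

I_D = 0.0573 mA

With gate tied to drain, V_GS = V_DS ≥ V_GS − V_th, so the device is in saturation.
KCL at the drain: ½ k_n (V_GS − V_th)² = (V_DD − V_GS)/R.
Let x = V_GS − 0.62. Then 214 x² + x − 3.43 = 0, giving x = 0.124 V (positive root), so V_GS = 0.744 V.
I_D = (V_DD − V_GS)/R = (4.05 − 0.744) / 57.7 = 0.0573 mA.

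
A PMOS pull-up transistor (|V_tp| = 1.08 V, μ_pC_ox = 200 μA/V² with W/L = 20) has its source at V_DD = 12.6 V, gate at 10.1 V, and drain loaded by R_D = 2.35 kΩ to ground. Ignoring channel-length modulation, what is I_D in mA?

I_D = 4.03 mA

V_SG = V_DD − V_G = 12.6 − 10.1 = 2.5 V, so V_ov = 2.5 − 1.08 = 1.42 V.
k_p = μ_pC_ox · (W/L) = 4 mA/V².
Assume saturation: I_D = ½ k_p V_ov² = 0.5 × 4 × 1.42² = 4.03 mA, giving V_SD = V_DD − I_D R_D = 12.6 − 4.03 × 2.35 = 3.12 V.
V_SD = 3.12 V ≥ V_ov = 1.42 V, confirming saturation.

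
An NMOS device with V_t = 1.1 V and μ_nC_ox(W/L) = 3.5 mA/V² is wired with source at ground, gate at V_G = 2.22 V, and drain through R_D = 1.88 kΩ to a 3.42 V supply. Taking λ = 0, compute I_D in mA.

V_GS = V_G = 2.22 V, so V_ov = 2.22 − 1.1 = 1.12 V.
Assume saturation: I_D = ½ k_n V_ov² = 0.5 × 3.5 × 1.12² = 2.2 mA, giving V_DS = V_DD − I_D R_D = 3.42 − 2.2 × 1.88 = -0.707 V.
But -0.707 V < V_ov = 1.12 V, so the device is actually in triode.
In triode I_D = k_n[V_ov V_DS − ½ V_DS²] and I_D = (V_DD − V_DS)/R_D. Equating: 3.29 V_DS² − 8.37 V_DS + 3.42 = 0, giving V_DS = 0.511 V (the root below V_ov).
I_D = (3.42 − 0.511) / 1.88 = 1.55 mA.

I_D = 1.55 mA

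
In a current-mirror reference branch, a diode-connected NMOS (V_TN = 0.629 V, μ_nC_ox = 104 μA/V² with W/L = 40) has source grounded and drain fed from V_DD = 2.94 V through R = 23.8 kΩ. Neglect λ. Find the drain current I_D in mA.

With gate tied to drain, V_GS = V_DS ≥ V_GS − V_TN, so the device is in saturation.
k_n = μ_nC_ox · (W/L) = 4.16 mA/V².
KCL at the drain: ½ k_n (V_GS − V_TN)² = (V_DD − V_GS)/R.
Let x = V_GS − 0.629. Then 49.5 x² + x − 2.311 = 0, giving x = 0.206 V (positive root), so V_GS = 0.835 V.
I_D = (V_DD − V_GS)/R = (2.94 − 0.835) / 23.8 = 0.0884 mA.

I_D = 0.0884 mA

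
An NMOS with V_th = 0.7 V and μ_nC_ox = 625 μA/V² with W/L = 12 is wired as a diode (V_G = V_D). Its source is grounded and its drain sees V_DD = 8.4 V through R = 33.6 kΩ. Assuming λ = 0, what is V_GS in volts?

V_GS = 0.943 V

With gate tied to drain, V_GS = V_DS ≥ V_GS − V_th, so the device is in saturation.
k_n = μ_nC_ox · (W/L) = 7.5 mA/V².
KCL at the drain: ½ k_n (V_GS − V_th)² = (V_DD − V_GS)/R.
Let x = V_GS − 0.7. Then 126 x² + x − 7.7 = 0, giving x = 0.243 V (positive root), so V_GS = 0.943 V.
I_D = (V_DD − V_GS)/R = (8.4 − 0.943) / 33.6 = 0.222 mA.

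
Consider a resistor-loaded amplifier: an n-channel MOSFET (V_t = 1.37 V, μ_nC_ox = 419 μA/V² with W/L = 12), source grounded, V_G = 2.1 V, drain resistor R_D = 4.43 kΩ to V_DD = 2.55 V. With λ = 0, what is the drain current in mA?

I_D = 0.538 mA

V_GS = V_G = 2.1 V, so V_ov = 2.1 − 1.37 = 0.73 V.
k_n = μ_nC_ox · (W/L) = 5.028 mA/V².
Assume saturation: I_D = ½ k_n V_ov² = 0.5 × 5.028 × 0.73² = 1.34 mA, giving V_DS = V_DD − I_D R_D = 2.55 − 1.34 × 4.43 = -3.38 V.
But -3.38 V < V_ov = 0.73 V, so the device is actually in triode.
In triode I_D = k_n[V_ov V_DS − ½ V_DS²] and I_D = (V_DD − V_DS)/R_D. Equating: 11.1 V_DS² − 17.26 V_DS + 2.55 = 0, giving V_DS = 0.165 V (the root below V_ov).
I_D = (2.55 − 0.165) / 4.43 = 0.538 mA.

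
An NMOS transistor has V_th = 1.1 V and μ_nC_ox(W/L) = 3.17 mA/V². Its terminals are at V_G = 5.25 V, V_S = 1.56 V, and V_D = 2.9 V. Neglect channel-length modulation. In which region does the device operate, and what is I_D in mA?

V_GS = V_G − V_S = 5.25 − 1.56 = 3.69 V; V_DS = V_D − V_S = 2.9 − 1.56 = 1.34 V.
V_ov = V_GS − V_th = 3.69 − 1.1 = 2.59 V.
Since V_DS = 1.34 V < V_ov = 2.59 V, the device is in the triode region.
I_D = k_n [V_ov · V_DS − ½ V_DS²] = 3.17 × [2.59 × 1.34 − 0.5 × 1.34²] = 8.16 mA.

Triode; I_D = 8.16 mA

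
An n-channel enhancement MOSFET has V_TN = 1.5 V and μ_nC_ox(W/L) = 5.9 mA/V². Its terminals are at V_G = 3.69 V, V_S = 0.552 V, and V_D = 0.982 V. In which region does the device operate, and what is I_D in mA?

V_GS = V_G − V_S = 3.69 − 0.552 = 3.14 V; V_DS = V_D − V_S = 0.982 − 0.552 = 0.43 V.
V_ov = V_GS − V_TN = 3.14 − 1.5 = 1.64 V.
Since V_DS = 0.43 V < V_ov = 1.64 V, the device is in the triode region.
I_D = k_n [V_ov · V_DS − ½ V_DS²] = 5.9 × [1.64 × 0.43 − 0.5 × 0.43²] = 3.61 mA.

Triode; I_D = 3.61 mA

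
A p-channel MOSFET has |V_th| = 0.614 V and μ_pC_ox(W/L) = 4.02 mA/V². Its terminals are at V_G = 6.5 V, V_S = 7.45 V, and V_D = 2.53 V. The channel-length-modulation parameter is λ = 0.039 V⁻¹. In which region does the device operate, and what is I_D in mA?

Saturation; I_D = 0.270 mA

V_SG = V_S − V_G = 7.45 − 6.5 = 0.95 V; V_SD = V_S − V_D = 7.45 − 2.53 = 4.92 V.
V_ov = V_SG − |V_th| = 0.95 − 0.614 = 0.336 V.
Since V_SD = 4.92 V ≥ V_ov = 0.336 V, the device is in saturation.
I_D = ½ k_p V_ov² (1 + λ V_SD) = 0.5 × 4.02 × 0.336² × (1 + 0.039 × 4.92) = 0.27 mA.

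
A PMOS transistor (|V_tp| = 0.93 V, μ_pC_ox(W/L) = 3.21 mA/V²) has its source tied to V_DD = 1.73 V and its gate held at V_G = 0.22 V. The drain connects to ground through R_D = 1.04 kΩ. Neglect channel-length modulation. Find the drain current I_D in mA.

I_D = 0.540 mA

V_SG = V_DD − V_G = 1.73 − 0.22 = 1.51 V, so V_ov = 1.51 − 0.93 = 0.58 V.
Assume saturation: I_D = ½ k_p V_ov² = 0.5 × 3.21 × 0.58² = 0.54 mA, giving V_SD = V_DD − I_D R_D = 1.73 − 0.54 × 1.04 = 1.17 V.
V_SD = 1.17 V ≥ V_ov = 0.58 V, confirming saturation.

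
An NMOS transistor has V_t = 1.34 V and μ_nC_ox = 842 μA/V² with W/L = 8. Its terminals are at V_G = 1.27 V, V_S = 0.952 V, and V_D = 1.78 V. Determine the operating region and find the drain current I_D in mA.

V_GS = V_G − V_S = 1.27 − 0.952 = 0.318 V; V_DS = V_D − V_S = 1.78 − 0.952 = 0.828 V.
V_GS = 0.318 V < V_t = 1.34 V, so the transistor is in cutoff.

Cutoff; I_D = 0 mA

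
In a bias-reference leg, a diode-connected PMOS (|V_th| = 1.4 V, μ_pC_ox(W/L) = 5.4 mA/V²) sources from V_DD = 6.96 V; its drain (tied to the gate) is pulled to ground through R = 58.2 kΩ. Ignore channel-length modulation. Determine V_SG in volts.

V_SG = 1.58 V

With gate tied to drain, V_SG = V_SD ≥ V_SG − |V_th|, so the device is in saturation.
KCL at the drain: ½ k_p (V_SG − |V_th|)² = (V_DD − V_SG)/R.
Let x = V_SG − 1.4. Then 157 x² + x − 5.56 = 0, giving x = 0.185 V (positive root), so V_SG = 1.58 V.
I_D = (V_DD − V_SG)/R = (6.96 − 1.58) / 58.2 = 0.0924 mA.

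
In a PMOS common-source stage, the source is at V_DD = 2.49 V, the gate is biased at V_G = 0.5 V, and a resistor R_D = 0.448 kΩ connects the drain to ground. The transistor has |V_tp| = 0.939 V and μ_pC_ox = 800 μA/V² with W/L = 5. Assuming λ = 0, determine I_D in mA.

V_SG = V_DD − V_G = 2.49 − 0.5 = 1.99 V, so V_ov = 1.99 − 0.939 = 1.05 V.
k_p = μ_pC_ox · (W/L) = 4 mA/V².
Assume saturation: I_D = ½ k_p V_ov² = 0.5 × 4 × 1.05² = 2.21 mA, giving V_SD = V_DD − I_D R_D = 2.49 − 2.21 × 0.448 = 1.5 V.
V_SD = 1.5 V ≥ V_ov = 1.05 V, confirming saturation.

I_D = 2.21 mA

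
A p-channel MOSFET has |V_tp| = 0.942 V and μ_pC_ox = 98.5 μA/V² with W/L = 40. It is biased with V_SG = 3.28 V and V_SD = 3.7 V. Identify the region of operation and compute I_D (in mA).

k_p = μ_pC_ox · (W/L) = 3.94 mA/V².
V_ov = V_SG − |V_tp| = 3.28 − 0.942 = 2.34 V.
Since V_SD = 3.7 V ≥ V_ov = 2.34 V, the device is in saturation.
I_D = ½ k_p V_ov² = 0.5 × 3.94 × 2.34² = 10.8 mA.

Saturation; I_D = 10.8 mA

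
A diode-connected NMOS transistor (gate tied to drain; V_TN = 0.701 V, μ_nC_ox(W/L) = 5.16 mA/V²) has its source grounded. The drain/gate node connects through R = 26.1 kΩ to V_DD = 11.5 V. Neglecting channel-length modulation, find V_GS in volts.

V_GS = 1.09 V

With gate tied to drain, V_GS = V_DS ≥ V_GS − V_TN, so the device is in saturation.
KCL at the drain: ½ k_n (V_GS − V_TN)² = (V_DD − V_GS)/R.
Let x = V_GS − 0.701. Then 67.3 x² + x − 10.8 = 0, giving x = 0.393 V (positive root), so V_GS = 1.09 V.
I_D = (V_DD − V_GS)/R = (11.5 − 1.09) / 26.1 = 0.399 mA.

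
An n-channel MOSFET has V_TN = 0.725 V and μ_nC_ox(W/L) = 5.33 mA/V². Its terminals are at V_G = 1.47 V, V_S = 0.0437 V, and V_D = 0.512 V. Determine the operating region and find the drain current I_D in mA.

Triode; I_D = 1.17 mA

V_GS = V_G − V_S = 1.47 − 0.0437 = 1.43 V; V_DS = V_D − V_S = 0.512 − 0.0437 = 0.468 V.
V_ov = V_GS − V_TN = 1.43 − 0.725 = 0.701 V.
Since V_DS = 0.468 V < V_ov = 0.701 V, the device is in the triode region.
I_D = k_n [V_ov · V_DS − ½ V_DS²] = 5.33 × [0.701 × 0.468 − 0.5 × 0.468²] = 1.17 mA.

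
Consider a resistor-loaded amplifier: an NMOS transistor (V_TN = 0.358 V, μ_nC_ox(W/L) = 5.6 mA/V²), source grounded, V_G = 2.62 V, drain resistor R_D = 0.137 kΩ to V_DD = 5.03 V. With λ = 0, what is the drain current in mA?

I_D = 14.3 mA

V_GS = V_G = 2.62 V, so V_ov = 2.62 − 0.358 = 2.26 V.
Assume saturation: I_D = ½ k_n V_ov² = 0.5 × 5.6 × 2.26² = 14.3 mA, giving V_DS = V_DD − I_D R_D = 5.03 − 14.3 × 0.137 = 3.07 V.
V_DS = 3.07 V ≥ V_ov = 2.26 V, confirming saturation.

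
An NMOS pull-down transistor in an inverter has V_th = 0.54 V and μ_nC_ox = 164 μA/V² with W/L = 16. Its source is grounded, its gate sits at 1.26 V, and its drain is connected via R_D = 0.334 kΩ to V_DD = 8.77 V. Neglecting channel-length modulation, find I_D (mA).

I_D = 0.680 mA

V_GS = V_G = 1.26 V, so V_ov = 1.26 − 0.54 = 0.72 V.
k_n = μ_nC_ox · (W/L) = 2.624 mA/V².
Assume saturation: I_D = ½ k_n V_ov² = 0.5 × 2.624 × 0.72² = 0.68 mA, giving V_DS = V_DD − I_D R_D = 8.77 − 0.68 × 0.334 = 8.54 V.
V_DS = 8.54 V ≥ V_ov = 0.72 V, confirming saturation.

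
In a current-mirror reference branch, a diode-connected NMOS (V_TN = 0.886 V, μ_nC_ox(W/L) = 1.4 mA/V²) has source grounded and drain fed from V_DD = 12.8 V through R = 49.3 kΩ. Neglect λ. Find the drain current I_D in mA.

I_D = 0.230 mA

With gate tied to drain, V_GS = V_DS ≥ V_GS − V_TN, so the device is in saturation.
KCL at the drain: ½ k_n (V_GS − V_TN)² = (V_DD − V_GS)/R.
Let x = V_GS − 0.886. Then 34.5 x² + x − 11.91 = 0, giving x = 0.573 V (positive root), so V_GS = 1.46 V.
I_D = (V_DD − V_GS)/R = (12.8 − 1.46) / 49.3 = 0.23 mA.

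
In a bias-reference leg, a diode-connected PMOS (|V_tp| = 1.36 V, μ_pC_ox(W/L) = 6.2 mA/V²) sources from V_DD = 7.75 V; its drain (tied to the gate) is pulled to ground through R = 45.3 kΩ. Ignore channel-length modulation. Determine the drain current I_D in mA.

I_D = 0.136 mA

With gate tied to drain, V_SG = V_SD ≥ V_SG − |V_tp|, so the device is in saturation.
KCL at the drain: ½ k_p (V_SG − |V_tp|)² = (V_DD − V_SG)/R.
Let x = V_SG − 1.36. Then 140 x² + x − 6.39 = 0, giving x = 0.21 V (positive root), so V_SG = 1.57 V.
I_D = (V_DD − V_SG)/R = (7.75 − 1.57) / 45.3 = 0.136 mA.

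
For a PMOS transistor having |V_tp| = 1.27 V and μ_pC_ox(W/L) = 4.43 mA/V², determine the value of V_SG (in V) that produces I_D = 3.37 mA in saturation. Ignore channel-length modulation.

In saturation I_D = ½ k_p (V_SG − |V_tp|)², so V_SG − |V_tp| = √(2 I_D / k_p) = √(2 × 3.37 / 4.43) = 1.23 V.
V_SG = 1.27 + 1.23 = 2.5 V.

V_SG = 2.50 V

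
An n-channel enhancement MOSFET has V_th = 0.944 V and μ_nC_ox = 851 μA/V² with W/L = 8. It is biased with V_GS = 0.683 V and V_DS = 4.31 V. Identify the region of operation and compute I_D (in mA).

V_GS = 0.683 V < V_th = 0.944 V, so the transistor is in cutoff.

Cutoff; I_D = 0 mA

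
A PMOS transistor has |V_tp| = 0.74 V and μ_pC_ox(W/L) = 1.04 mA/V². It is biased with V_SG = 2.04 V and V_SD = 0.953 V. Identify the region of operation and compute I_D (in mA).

V_ov = V_SG − |V_tp| = 2.04 − 0.74 = 1.3 V.
Since V_SD = 0.953 V < V_ov = 1.3 V, the device is in the triode region.
I_D = k_p [V_ov · V_SD − ½ V_SD²] = 1.04 × [1.3 × 0.953 − 0.5 × 0.953²] = 0.816 mA.

Triode; I_D = 0.816 mA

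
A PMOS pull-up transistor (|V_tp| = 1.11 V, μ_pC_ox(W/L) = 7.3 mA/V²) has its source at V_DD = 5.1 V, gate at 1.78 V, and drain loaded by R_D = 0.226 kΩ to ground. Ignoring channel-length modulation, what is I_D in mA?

I_D = 16.0 mA

V_SG = V_DD − V_G = 5.1 − 1.78 = 3.32 V, so V_ov = 3.32 − 1.11 = 2.21 V.
Assume saturation: I_D = ½ k_p V_ov² = 0.5 × 7.3 × 2.21² = 17.8 mA, giving V_SD = V_DD − I_D R_D = 5.1 − 17.8 × 0.226 = 1.07 V.
But 1.07 V < V_ov = 2.21 V, so the device is actually in triode.
In triode I_D = k_p[V_ov V_SD − ½ V_SD²] and I_D = (V_DD − V_SD)/R_D. Equating: 0.825 V_SD² − 4.646 V_SD + 5.1 = 0, giving V_SD = 1.49 V (the root below V_ov).
I_D = (5.1 − 1.49) / 0.226 = 16 mA.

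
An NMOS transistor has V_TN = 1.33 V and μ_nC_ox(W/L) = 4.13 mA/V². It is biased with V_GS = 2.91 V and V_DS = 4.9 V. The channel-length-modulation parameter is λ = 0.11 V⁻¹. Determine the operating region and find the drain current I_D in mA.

V_ov = V_GS − V_TN = 2.91 − 1.33 = 1.58 V.
Since V_DS = 4.9 V ≥ V_ov = 1.58 V, the device is in saturation.
I_D = ½ k_n V_ov² (1 + λ V_DS) = 0.5 × 4.13 × 1.58² × (1 + 0.11 × 4.9) = 7.93 mA.

Saturation; I_D = 7.93 mA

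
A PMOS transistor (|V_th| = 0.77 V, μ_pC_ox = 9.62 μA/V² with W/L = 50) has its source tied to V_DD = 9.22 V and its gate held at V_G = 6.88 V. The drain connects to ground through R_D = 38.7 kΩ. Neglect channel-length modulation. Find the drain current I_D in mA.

V_SG = V_DD − V_G = 9.22 − 6.88 = 2.34 V, so V_ov = 2.34 − 0.77 = 1.57 V.
k_p = μ_pC_ox · (W/L) = 0.481 mA/V².
Assume saturation: I_D = ½ k_p V_ov² = 0.5 × 0.481 × 1.57² = 0.593 mA, giving V_SD = V_DD − I_D R_D = 9.22 − 0.593 × 38.7 = -13.7 V.
But -13.7 V < V_ov = 1.57 V, so the device is actually in triode.
In triode I_D = k_p[V_ov V_SD − ½ V_SD²] and I_D = (V_DD − V_SD)/R_D. Equating: 9.31 V_SD² − 30.23 V_SD + 9.22 = 0, giving V_SD = 0.341 V (the root below V_ov).
I_D = (9.22 − 0.341) / 38.7 = 0.229 mA.

I_D = 0.229 mA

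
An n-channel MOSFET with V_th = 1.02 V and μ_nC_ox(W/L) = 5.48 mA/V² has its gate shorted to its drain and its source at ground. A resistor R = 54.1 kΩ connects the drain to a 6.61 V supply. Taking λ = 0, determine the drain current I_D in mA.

With gate tied to drain, V_GS = V_DS ≥ V_GS − V_th, so the device is in saturation.
KCL at the drain: ½ k_n (V_GS − V_th)² = (V_DD − V_GS)/R.
Let x = V_GS − 1.02. Then 148 x² + x − 5.59 = 0, giving x = 0.191 V (positive root), so V_GS = 1.21 V.
I_D = (V_DD − V_GS)/R = (6.61 − 1.21) / 54.1 = 0.0998 mA.

I_D = 0.0998 mA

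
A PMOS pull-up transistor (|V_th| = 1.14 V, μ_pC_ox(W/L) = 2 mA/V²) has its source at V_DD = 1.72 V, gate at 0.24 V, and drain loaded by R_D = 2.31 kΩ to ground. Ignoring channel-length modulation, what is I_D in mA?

I_D = 0.116 mA

V_SG = V_DD − V_G = 1.72 − 0.24 = 1.48 V, so V_ov = 1.48 − 1.14 = 0.34 V.
Assume saturation: I_D = ½ k_p V_ov² = 0.5 × 2 × 0.34² = 0.116 mA, giving V_SD = V_DD − I_D R_D = 1.72 − 0.116 × 2.31 = 1.45 V.
V_SD = 1.45 V ≥ V_ov = 0.34 V, confirming saturation.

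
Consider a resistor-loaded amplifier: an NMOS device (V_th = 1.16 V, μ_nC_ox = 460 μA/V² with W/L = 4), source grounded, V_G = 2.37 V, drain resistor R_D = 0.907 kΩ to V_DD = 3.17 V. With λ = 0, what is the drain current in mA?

I_D = 1.35 mA

V_GS = V_G = 2.37 V, so V_ov = 2.37 − 1.16 = 1.21 V.
k_n = μ_nC_ox · (W/L) = 1.84 mA/V².
Assume saturation: I_D = ½ k_n V_ov² = 0.5 × 1.84 × 1.21² = 1.35 mA, giving V_DS = V_DD − I_D R_D = 3.17 − 1.35 × 0.907 = 1.95 V.
V_DS = 1.95 V ≥ V_ov = 1.21 V, confirming saturation.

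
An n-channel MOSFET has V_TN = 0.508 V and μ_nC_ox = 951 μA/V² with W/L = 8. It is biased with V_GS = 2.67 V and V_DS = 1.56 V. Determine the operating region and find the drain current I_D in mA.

k_n = μ_nC_ox · (W/L) = 7.608 mA/V².
V_ov = V_GS − V_TN = 2.67 − 0.508 = 2.16 V.
Since V_DS = 1.56 V < V_ov = 2.16 V, the device is in the triode region.
I_D = k_n [V_ov · V_DS − ½ V_DS²] = 7.608 × [2.16 × 1.56 − 0.5 × 1.56²] = 16.4 mA.

Triode; I_D = 16.4 mA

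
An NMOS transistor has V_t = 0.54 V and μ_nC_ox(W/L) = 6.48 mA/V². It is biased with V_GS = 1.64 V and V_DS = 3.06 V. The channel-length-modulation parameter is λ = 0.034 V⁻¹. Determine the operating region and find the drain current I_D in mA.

V_ov = V_GS − V_t = 1.64 − 0.54 = 1.1 V.
Since V_DS = 3.06 V ≥ V_ov = 1.1 V, the device is in saturation.
I_D = ½ k_n V_ov² (1 + λ V_DS) = 0.5 × 6.48 × 1.1² × (1 + 0.034 × 3.06) = 4.33 mA.

Saturation; I_D = 4.33 mA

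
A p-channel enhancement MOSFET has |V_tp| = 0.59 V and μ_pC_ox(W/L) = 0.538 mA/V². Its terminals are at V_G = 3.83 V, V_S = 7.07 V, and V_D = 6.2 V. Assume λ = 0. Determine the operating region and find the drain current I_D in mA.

V_SG = V_S − V_G = 7.07 − 3.83 = 3.24 V; V_SD = V_S − V_D = 7.07 − 6.2 = 0.87 V.
V_ov = V_SG − |V_tp| = 3.24 − 0.59 = 2.65 V.
Since V_SD = 0.87 V < V_ov = 2.65 V, the device is in the triode region.
I_D = k_p [V_ov · V_SD − ½ V_SD²] = 0.538 × [2.65 × 0.87 − 0.5 × 0.87²] = 1.04 mA.

Triode; I_D = 1.04 mA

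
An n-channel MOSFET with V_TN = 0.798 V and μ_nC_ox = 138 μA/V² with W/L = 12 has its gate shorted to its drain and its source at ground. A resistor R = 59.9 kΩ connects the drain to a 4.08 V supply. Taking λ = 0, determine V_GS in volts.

With gate tied to drain, V_GS = V_DS ≥ V_GS − V_TN, so the device is in saturation.
k_n = μ_nC_ox · (W/L) = 1.656 mA/V².
KCL at the drain: ½ k_n (V_GS − V_TN)² = (V_DD − V_GS)/R.
Let x = V_GS − 0.798. Then 49.6 x² + x − 3.282 = 0, giving x = 0.247 V (positive root), so V_GS = 1.05 V.
I_D = (V_DD − V_GS)/R = (4.08 − 1.05) / 59.9 = 0.0507 mA.

V_GS = 1.05 V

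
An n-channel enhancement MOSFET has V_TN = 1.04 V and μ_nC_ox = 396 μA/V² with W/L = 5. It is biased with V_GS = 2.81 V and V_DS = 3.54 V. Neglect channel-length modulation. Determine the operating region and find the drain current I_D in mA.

k_n = μ_nC_ox · (W/L) = 1.98 mA/V².
V_ov = V_GS − V_TN = 2.81 − 1.04 = 1.77 V.
Since V_DS = 3.54 V ≥ V_ov = 1.77 V, the device is in saturation.
I_D = ½ k_n V_ov² = 0.5 × 1.98 × 1.77² = 3.1 mA.

Saturation; I_D = 3.10 mA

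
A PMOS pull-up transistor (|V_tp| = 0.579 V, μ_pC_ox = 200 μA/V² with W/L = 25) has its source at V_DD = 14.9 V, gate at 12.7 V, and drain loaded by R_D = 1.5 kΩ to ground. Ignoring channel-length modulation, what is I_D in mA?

I_D = 6.57 mA

V_SG = V_DD − V_G = 14.9 − 12.7 = 2.2 V, so V_ov = 2.2 − 0.579 = 1.62 V.
k_p = μ_pC_ox · (W/L) = 5 mA/V².
Assume saturation: I_D = ½ k_p V_ov² = 0.5 × 5 × 1.62² = 6.57 mA, giving V_SD = V_DD − I_D R_D = 14.9 − 6.57 × 1.5 = 5.05 V.
V_SD = 5.05 V ≥ V_ov = 1.62 V, confirming saturation.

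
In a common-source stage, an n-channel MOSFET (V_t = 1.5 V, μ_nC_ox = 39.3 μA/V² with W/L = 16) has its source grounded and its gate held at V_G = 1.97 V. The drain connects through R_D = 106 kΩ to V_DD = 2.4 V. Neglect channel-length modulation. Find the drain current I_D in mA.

I_D = 0.0219 mA

V_GS = V_G = 1.97 V, so V_ov = 1.97 − 1.5 = 0.47 V.
k_n = μ_nC_ox · (W/L) = 0.6288 mA/V².
Assume saturation: I_D = ½ k_n V_ov² = 0.5 × 0.6288 × 0.47² = 0.0695 mA, giving V_DS = V_DD − I_D R_D = 2.4 − 0.0695 × 106 = -4.96 V.
But -4.96 V < V_ov = 0.47 V, so the device is actually in triode.
In triode I_D = k_n[V_ov V_DS − ½ V_DS²] and I_D = (V_DD − V_DS)/R_D. Equating: 33.3 V_DS² − 32.33 V_DS + 2.4 = 0, giving V_DS = 0.081 V (the root below V_ov).
I_D = (2.4 − 0.081) / 106 = 0.0219 mA.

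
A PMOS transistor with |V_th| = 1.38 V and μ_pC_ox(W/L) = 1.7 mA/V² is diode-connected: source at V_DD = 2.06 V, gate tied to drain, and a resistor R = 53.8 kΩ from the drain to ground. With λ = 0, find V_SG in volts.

V_SG = 1.49 V

With gate tied to drain, V_SG = V_SD ≥ V_SG − |V_th|, so the device is in saturation.
KCL at the drain: ½ k_p (V_SG − |V_th|)² = (V_DD − V_SG)/R.
Let x = V_SG − 1.38. Then 45.7 x² + x − 0.68 = 0, giving x = 0.111 V (positive root), so V_SG = 1.49 V.
I_D = (V_DD − V_SG)/R = (2.06 − 1.49) / 53.8 = 0.0106 mA.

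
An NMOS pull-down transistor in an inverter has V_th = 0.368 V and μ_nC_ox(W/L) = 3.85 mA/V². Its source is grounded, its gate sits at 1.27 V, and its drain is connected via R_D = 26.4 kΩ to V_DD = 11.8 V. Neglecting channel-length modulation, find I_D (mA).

V_GS = V_G = 1.27 V, so V_ov = 1.27 − 0.368 = 0.902 V.
Assume saturation: I_D = ½ k_n V_ov² = 0.5 × 3.85 × 0.902² = 1.57 mA, giving V_DS = V_DD − I_D R_D = 11.8 − 1.57 × 26.4 = -29.5 V.
But -29.5 V < V_ov = 0.902 V, so the device is actually in triode.
In triode I_D = k_n[V_ov V_DS − ½ V_DS²] and I_D = (V_DD − V_DS)/R_D. Equating: 50.8 V_DS² − 92.68 V_DS + 11.8 = 0, giving V_DS = 0.138 V (the root below V_ov).
I_D = (11.8 − 0.138) / 26.4 = 0.442 mA.

I_D = 0.442 mA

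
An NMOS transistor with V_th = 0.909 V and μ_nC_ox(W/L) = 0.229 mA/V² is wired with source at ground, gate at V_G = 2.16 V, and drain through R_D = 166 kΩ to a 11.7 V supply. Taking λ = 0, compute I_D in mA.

I_D = 0.0689 mA

V_GS = V_G = 2.16 V, so V_ov = 2.16 − 0.909 = 1.25 V.
Assume saturation: I_D = ½ k_n V_ov² = 0.5 × 0.229 × 1.25² = 0.179 mA, giving V_DS = V_DD − I_D R_D = 11.7 − 0.179 × 166 = -18 V.
But -18 V < V_ov = 1.25 V, so the device is actually in triode.
In triode I_D = k_n[V_ov V_DS − ½ V_DS²] and I_D = (V_DD − V_DS)/R_D. Equating: 19 V_DS² − 48.56 V_DS + 11.7 = 0, giving V_DS = 0.269 V (the root below V_ov).
I_D = (11.7 − 0.269) / 166 = 0.0689 mA.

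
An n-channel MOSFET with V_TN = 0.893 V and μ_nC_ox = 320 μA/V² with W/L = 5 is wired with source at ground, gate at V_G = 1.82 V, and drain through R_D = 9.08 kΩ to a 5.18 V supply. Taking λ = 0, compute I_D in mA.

I_D = 0.519 mA

V_GS = V_G = 1.82 V, so V_ov = 1.82 − 0.893 = 0.927 V.
k_n = μ_nC_ox · (W/L) = 1.6 mA/V².
Assume saturation: I_D = ½ k_n V_ov² = 0.5 × 1.6 × 0.927² = 0.687 mA, giving V_DS = V_DD − I_D R_D = 5.18 − 0.687 × 9.08 = -1.06 V.
But -1.06 V < V_ov = 0.927 V, so the device is actually in triode.
In triode I_D = k_n[V_ov V_DS − ½ V_DS²] and I_D = (V_DD − V_DS)/R_D. Equating: 7.26 V_DS² − 14.47 V_DS + 5.18 = 0, giving V_DS = 0.468 V (the root below V_ov).
I_D = (5.18 − 0.468) / 9.08 = 0.519 mA.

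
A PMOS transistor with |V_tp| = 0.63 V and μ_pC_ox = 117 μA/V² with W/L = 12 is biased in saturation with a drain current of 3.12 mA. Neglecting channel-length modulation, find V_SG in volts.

k_p = μ_pC_ox · (W/L) = 1.404 mA/V².
In saturation I_D = ½ k_p (V_SG − |V_tp|)², so V_SG − |V_tp| = √(2 I_D / k_p) = √(2 × 3.12 / 1.404) = 2.11 V.
V_SG = 0.63 + 2.11 = 2.74 V.

V_SG = 2.74 V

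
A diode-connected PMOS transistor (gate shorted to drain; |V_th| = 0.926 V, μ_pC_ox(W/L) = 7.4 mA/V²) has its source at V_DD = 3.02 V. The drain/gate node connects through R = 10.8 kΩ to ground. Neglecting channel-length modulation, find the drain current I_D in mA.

I_D = 0.174 mA

With gate tied to drain, V_SG = V_SD ≥ V_SG − |V_th|, so the device is in saturation.
KCL at the drain: ½ k_p (V_SG − |V_th|)² = (V_DD − V_SG)/R.
Let x = V_SG − 0.926. Then 40 x² + x − 2.094 = 0, giving x = 0.217 V (positive root), so V_SG = 1.14 V.
I_D = (V_DD − V_SG)/R = (3.02 − 1.14) / 10.8 = 0.174 mA.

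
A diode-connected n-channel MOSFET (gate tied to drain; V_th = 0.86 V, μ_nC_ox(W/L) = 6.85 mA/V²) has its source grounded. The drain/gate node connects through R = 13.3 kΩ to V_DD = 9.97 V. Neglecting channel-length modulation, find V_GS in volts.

With gate tied to drain, V_GS = V_DS ≥ V_GS − V_th, so the device is in saturation.
KCL at the drain: ½ k_n (V_GS − V_th)² = (V_DD − V_GS)/R.
Let x = V_GS − 0.86. Then 45.6 x² + x − 9.11 = 0, giving x = 0.436 V (positive root), so V_GS = 1.3 V.
I_D = (V_DD − V_GS)/R = (9.97 − 1.3) / 13.3 = 0.652 mA.

V_GS = 1.30 V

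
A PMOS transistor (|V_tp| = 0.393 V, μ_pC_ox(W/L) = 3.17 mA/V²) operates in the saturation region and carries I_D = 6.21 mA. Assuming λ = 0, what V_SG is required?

V_SG = 2.37 V

In saturation I_D = ½ k_p (V_SG − |V_tp|)², so V_SG − |V_tp| = √(2 I_D / k_p) = √(2 × 6.21 / 3.17) = 1.98 V.
V_SG = 0.393 + 1.98 = 2.37 V.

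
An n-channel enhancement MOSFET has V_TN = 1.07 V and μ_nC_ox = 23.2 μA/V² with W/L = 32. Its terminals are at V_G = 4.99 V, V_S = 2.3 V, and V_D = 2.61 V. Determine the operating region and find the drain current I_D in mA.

Triode; I_D = 0.337 mA

V_GS = V_G − V_S = 4.99 − 2.3 = 2.69 V; V_DS = V_D − V_S = 2.61 − 2.3 = 0.31 V.
k_n = μ_nC_ox · (W/L) = 0.7424 mA/V².
V_ov = V_GS − V_TN = 2.69 − 1.07 = 1.62 V.
Since V_DS = 0.31 V < V_ov = 1.62 V, the device is in the triode region.
I_D = k_n [V_ov · V_DS − ½ V_DS²] = 0.7424 × [1.62 × 0.31 − 0.5 × 0.31²] = 0.337 mA.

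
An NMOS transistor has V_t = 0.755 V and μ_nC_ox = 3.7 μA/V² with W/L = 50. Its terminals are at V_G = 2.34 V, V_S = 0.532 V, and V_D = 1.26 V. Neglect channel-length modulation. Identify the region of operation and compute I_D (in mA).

Triode; I_D = 0.0928 mA

V_GS = V_G − V_S = 2.34 − 0.532 = 1.81 V; V_DS = V_D − V_S = 1.26 − 0.532 = 0.728 V.
k_n = μ_nC_ox · (W/L) = 0.185 mA/V².
V_ov = V_GS − V_t = 1.81 − 0.755 = 1.05 V.
Since V_DS = 0.728 V < V_ov = 1.05 V, the device is in the triode region.
I_D = k_n [V_ov · V_DS − ½ V_DS²] = 0.185 × [1.05 × 0.728 − 0.5 × 0.728²] = 0.0928 mA.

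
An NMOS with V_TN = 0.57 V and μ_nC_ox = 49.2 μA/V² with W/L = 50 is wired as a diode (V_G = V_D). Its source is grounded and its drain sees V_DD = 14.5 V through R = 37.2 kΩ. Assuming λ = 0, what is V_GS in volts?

V_GS = 1.11 V

With gate tied to drain, V_GS = V_DS ≥ V_GS − V_TN, so the device is in saturation.
k_n = μ_nC_ox · (W/L) = 2.46 mA/V².
KCL at the drain: ½ k_n (V_GS − V_TN)² = (V_DD − V_GS)/R.
Let x = V_GS − 0.57. Then 45.8 x² + x − 13.93 = 0, giving x = 0.541 V (positive root), so V_GS = 1.11 V.
I_D = (V_DD − V_GS)/R = (14.5 − 1.11) / 37.2 = 0.36 mA.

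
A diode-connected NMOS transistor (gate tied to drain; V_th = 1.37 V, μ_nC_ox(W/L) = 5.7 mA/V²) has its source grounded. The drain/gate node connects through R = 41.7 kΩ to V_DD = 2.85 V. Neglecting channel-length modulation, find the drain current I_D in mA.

I_D = 0.0329 mA

With gate tied to drain, V_GS = V_DS ≥ V_GS − V_th, so the device is in saturation.
KCL at the drain: ½ k_n (V_GS − V_th)² = (V_DD − V_GS)/R.
Let x = V_GS − 1.37. Then 119 x² + x − 1.48 = 0, giving x = 0.107 V (positive root), so V_GS = 1.48 V.
I_D = (V_DD − V_GS)/R = (2.85 − 1.48) / 41.7 = 0.0329 mA.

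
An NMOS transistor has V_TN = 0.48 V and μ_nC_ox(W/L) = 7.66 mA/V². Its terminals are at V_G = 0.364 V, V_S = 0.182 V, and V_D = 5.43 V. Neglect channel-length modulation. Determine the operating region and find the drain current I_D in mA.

Cutoff; I_D = 0 mA

V_GS = V_G − V_S = 0.364 − 0.182 = 0.182 V; V_DS = V_D − V_S = 5.43 − 0.182 = 5.25 V.
V_GS = 0.182 V < V_TN = 0.48 V, so the transistor is in cutoff.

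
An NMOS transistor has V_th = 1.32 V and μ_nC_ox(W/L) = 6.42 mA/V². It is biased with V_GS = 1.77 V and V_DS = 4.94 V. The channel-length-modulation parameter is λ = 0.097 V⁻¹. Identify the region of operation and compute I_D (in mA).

V_ov = V_GS − V_th = 1.77 − 1.32 = 0.45 V.
Since V_DS = 4.94 V ≥ V_ov = 0.45 V, the device is in saturation.
I_D = ½ k_n V_ov² (1 + λ V_DS) = 0.5 × 6.42 × 0.45² × (1 + 0.097 × 4.94) = 0.962 mA.

Saturation; I_D = 0.962 mA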